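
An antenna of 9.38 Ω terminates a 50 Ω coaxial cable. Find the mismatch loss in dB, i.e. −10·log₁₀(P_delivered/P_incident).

mismatch loss ≈ 2.74 dB

Γ = (9.38 − 50)/(9.38 + 50) = -0.684
|Γ|² = 0.468, so P_del/P_inc = 1 − |Γ|² = 0.532
ML = −10·log₁₀(1 − |Γ|²)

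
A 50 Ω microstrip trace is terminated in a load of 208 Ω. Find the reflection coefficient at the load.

Γ = 0.612

Γ = (Z_L − Z_0)/(Z_L + Z_0) = (208 − 50)/(208 + 50) = 158/258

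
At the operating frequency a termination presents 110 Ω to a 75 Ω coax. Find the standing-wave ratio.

VSWR ≈ 1.47

Γ = (110 − 75)/(110 + 75) = 0.189
VSWR = (1 + 0.189)/(1 − 0.189)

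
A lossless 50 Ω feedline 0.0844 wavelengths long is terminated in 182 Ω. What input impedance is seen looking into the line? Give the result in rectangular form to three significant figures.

βl = 2π × 0.0844 = 30.4°
tan(βl) = tan(30.4°) = 0.586
Z_in = Z_0·(Z_L + jZ_0·tanβl)/(Z_0 + jZ_L·tanβl)
     = 50·(182 + j29.3)/(50 + j107)

Z_in ≈ 44 − j64.6 Ω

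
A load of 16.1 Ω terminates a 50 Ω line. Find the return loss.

Γ = (16.1 − 50)/(16.1 + 50) = -0.513
RL = −20·log₁₀|Γ| = −20·log₁₀(0.513)

RL ≈ 5.8 dB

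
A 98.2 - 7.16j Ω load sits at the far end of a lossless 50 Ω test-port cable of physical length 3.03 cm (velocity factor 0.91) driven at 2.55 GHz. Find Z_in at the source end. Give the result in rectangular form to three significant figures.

Z_in ≈ 26.6 + j9.62 Ω

λ = v/f = 0.91·c / 2.55 GHz = 0.107 m
βl = 2π·l/λ = 2π × 0.283 = 102°
tan(βl) = tan(102°) = -4.75
Z_in = Z_0·(Z_L + jZ_0·tanβl)/(Z_0 + jZ_L·tanβl)
     = 50·(98.2 − j245)/(16 − j466)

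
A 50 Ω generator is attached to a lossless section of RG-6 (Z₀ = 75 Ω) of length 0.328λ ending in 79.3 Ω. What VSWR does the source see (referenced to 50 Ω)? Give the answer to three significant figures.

VSWR ≈ 1.46

βl = 2π × 0.328 = 118°
tan(βl) = -1.87
Z_in = Z_0·(Z_L + jZ_0·tanβl)/(Z_0 + jZ_L·tanβl) = 72.6 + j3.36 Ω
Γ_s = (Z_in − Z_s)/(Z_in + Z_s) = (22.6 + j3.36)/(123 + j3.36), |Γ_s| = 0.187
VSWR = (1 + |Γ_s|)/(1 − |Γ_s|)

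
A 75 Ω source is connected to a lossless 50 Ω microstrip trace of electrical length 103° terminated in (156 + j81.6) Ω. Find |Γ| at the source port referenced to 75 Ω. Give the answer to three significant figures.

tan(βl) = -4.33
Z_in = Z_0·(Z_L + jZ_0·tanβl)/(Z_0 + jZ_L·tanβl) = 12.4 + j4.11 Ω
Γ_s = (Z_in − Z_s)/(Z_in + Z_s) = (-62.6 + j4.11)/(87.4 + j4.11), |Γ_s| = 0.716

|Γ| ≈ 0.716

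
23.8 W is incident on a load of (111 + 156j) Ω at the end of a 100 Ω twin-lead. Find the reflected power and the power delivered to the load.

|Γ| = |(11 + j156)/(211 + j156)| = 0.596
|Γ|² = 0.355
P_refl = |Γ|²·P_inc = 8.45 W, P_del = (1 − |Γ|²)·P_inc = 15.3 W

P_reflected ≈ 8.45 W; P_delivered ≈ 15.3 W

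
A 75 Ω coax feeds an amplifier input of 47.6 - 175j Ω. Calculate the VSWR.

VSWR ≈ 10.7

Γ = (Z_L − Z_0)/(Z_L + Z_0) = (-27.4 − j175)/(122.6 − j175)
|Γ| = 177/214 = 0.829
VSWR = (1 + |Γ|)/(1 − |Γ|) = 1.83/0.171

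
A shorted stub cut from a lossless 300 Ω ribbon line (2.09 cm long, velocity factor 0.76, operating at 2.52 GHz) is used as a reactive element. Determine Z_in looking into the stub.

Z_in ≈ +j2500 Ω

λ = v/f = 0.76·c / 2.52 GHz = 0.0905 m
βl = 2π·l/λ = 2π × 0.231 = 83.2°
tan(βl) = 8.34
For a shorted stub, Z_in = jZ_0·tan(βl)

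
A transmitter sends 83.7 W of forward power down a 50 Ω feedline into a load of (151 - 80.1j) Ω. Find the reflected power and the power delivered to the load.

P_reflected ≈ 29.7 W; P_delivered ≈ 54 W

|Γ| = |(101 − j80.1)/(201 − j80.1)| = 0.596
|Γ|² = 0.355
P_refl = |Γ|²·P_inc = 29.7 W, P_del = (1 − |Γ|²)·P_inc = 54 W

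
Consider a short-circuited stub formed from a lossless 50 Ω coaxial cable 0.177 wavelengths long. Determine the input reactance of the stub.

X_in ≈ 101 Ω (inductive)

βl = 2π × 0.177 = 63.7°
tan(βl) = 2.03
For a short-circuited stub, Z_in = jZ_0·tan(βl)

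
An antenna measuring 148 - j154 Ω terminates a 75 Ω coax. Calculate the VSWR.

VSWR ≈ 4.39

Γ = (Z_L − Z_0)/(Z_L + Z_0) = (73 − j154)/(223 − j154)
|Γ| = 170/271 = 0.629
VSWR = (1 + |Γ|)/(1 − |Γ|) = 1.63/0.371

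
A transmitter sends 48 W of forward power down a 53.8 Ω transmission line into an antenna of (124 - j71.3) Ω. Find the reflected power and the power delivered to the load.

|Γ| = |(70.2 − j71.3)/(177.8 − j71.3)| = 0.522
|Γ|² = 0.273
P_refl = |Γ|²·P_inc = 13.1 W, P_del = (1 − |Γ|²)·P_inc = 34.9 W

P_reflected ≈ 13.1 W; P_delivered ≈ 34.9 W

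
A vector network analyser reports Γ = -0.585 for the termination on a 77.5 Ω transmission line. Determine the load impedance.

Z_L = Z_0·(1 + Γ)/(1 − Γ) = 77.5·(0.415)/(1.58)

Z_L ≈ 20.3 Ω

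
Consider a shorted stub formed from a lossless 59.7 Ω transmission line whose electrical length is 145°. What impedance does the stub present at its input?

tan(βl) = -0.7
For a shorted stub, Z_in = jZ_0·tan(βl)

Z_in ≈ −j41.8 Ω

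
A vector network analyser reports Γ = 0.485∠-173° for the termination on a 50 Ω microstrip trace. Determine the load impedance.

Z_L ≈ 17.4 − j2.69 Ω

Z_L = Z_0·(1 + Γ)/(1 − Γ) = 50·(0.519 − j0.0591)/(1.48 + j0.0591)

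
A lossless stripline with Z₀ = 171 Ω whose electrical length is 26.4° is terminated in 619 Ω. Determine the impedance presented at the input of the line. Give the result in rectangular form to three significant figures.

Z_in ≈ 182 − j243 Ω

tan(βl) = tan(26.4°) = 0.496
Z_in = Z_0·(Z_L + jZ_0·tanβl)/(Z_0 + jZ_L·tanβl)
     = 171·(619 + j84.9)/(171 + j307)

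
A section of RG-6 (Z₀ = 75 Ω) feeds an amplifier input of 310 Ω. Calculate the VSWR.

VSWR ≈ 4.13

Γ = (310 − 75)/(310 + 75) = 0.61
VSWR = (1 + 0.61)/(1 − 0.61)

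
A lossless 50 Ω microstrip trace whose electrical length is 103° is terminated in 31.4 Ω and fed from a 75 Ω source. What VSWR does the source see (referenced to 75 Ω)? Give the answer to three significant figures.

tan(βl) = -4.33
Z_in = Z_0·(Z_L + jZ_0·tanβl)/(Z_0 + jZ_L·tanβl) = 73.9 − j15.6 Ω
Γ_s = (Z_in − Z_s)/(Z_in + Z_s) = (-1.12 − j15.6)/(149 − j15.6), |Γ_s| = 0.105
VSWR = (1 + |Γ_s|)/(1 − |Γ_s|)

VSWR ≈ 1.23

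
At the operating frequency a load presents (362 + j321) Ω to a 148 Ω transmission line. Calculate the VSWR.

VSWR ≈ 4.56

Γ = (Z_L − Z_0)/(Z_L + Z_0) = (214 + j321)/(510 + j321)
|Γ| = 386/603 = 0.64
VSWR = (1 + |Γ|)/(1 − |Γ|) = 1.64/0.36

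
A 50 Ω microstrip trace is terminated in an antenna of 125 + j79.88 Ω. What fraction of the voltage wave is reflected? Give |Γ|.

|Γ| ≈ 0.57

Γ = (Z_L − Z_0)/(Z_L + Z_0) = (75 + j79.88)/(175 + j79.88)
|Γ| = 110/192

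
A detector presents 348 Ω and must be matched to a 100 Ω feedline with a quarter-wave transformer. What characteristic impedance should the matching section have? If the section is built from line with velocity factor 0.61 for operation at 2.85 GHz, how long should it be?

Z_qwt = √(Z_0·R_L) = √(100 × 348) = √34800
λ = 0.61·c/f = 0.0642 m, so l = λ/4 = 0.0161 m

Z_qwt ≈ 187 Ω; length ≈ 1.61 cm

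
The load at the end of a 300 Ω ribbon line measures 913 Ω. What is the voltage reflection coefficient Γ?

Γ = (Z_L − Z_0)/(Z_L + Z_0) = (913 − 300)/(913 + 300) = 613/1213

Γ = 0.505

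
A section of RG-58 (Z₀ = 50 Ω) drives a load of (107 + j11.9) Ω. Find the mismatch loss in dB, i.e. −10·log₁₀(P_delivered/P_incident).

Γ = (57 + j11.9)/(157 + j11.9), |Γ| = 0.37
|Γ|² = 0.137, so P_del/P_inc = 1 − |Γ|² = 0.863
ML = −10·log₁₀(1 − |Γ|²)

mismatch loss ≈ 0.639 dB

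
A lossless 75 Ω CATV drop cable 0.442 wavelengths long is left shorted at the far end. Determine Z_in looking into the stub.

Z_in ≈ −j28.6 Ω

βl = 2π × 0.442 = 159°
tan(βl) = -0.381
For a shorted stub, Z_in = jZ_0·tan(βl)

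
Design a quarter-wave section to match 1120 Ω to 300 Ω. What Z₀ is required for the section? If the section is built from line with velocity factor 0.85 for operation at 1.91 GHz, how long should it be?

Z_qwt = √(Z_0·R_L) = √(300 × 1120) = √336000
λ = 0.85·c/f = 0.134 m, so l = λ/4 = 0.0334 m

Z_qwt ≈ 580 Ω; length ≈ 3.34 cm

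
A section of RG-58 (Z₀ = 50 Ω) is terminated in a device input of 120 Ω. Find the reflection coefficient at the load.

Γ = 0.412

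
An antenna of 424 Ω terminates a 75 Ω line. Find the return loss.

Γ = (424 − 75)/(424 + 75) = 0.699
RL = −20·log₁₀|Γ| = −20·log₁₀(0.699)

RL ≈ 3.11 dB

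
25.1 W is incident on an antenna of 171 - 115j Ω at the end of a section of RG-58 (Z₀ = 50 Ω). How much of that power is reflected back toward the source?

|Γ| = |(121 − j115)/(221 − j115)| = 0.67
|Γ|² = 0.449
P_refl = |Γ|²·P_inc = 11.3 W, P_del = (1 − |Γ|²)·P_inc = 13.8 W

P_reflected ≈ 11.3 W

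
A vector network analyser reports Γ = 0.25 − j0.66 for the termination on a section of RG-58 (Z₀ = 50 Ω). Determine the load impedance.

Z_L ≈ 25.1 − j66.1 Ω

Z_L = Z_0·(1 + Γ)/(1 − Γ) = 50·(1.25 − j0.66)/(0.75 + j0.66)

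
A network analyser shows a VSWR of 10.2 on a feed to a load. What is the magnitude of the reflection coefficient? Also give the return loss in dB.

|Γ| = (S − 1)/(S + 1) = (10.2 − 1)/(10.2 + 1) = 9.2/11.2
RL = −20·log₁₀|Γ| = −20·log₁₀(0.821)

|Γ| ≈ 0.821; return loss ≈ 1.71 dB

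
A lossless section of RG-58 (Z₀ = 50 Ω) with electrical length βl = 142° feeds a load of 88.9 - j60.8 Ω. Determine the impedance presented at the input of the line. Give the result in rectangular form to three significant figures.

Z_in ≈ 74.1 + j61.3 Ω

tan(βl) = tan(142°) = -0.781
Z_in = Z_0·(Z_L + jZ_0·tanβl)/(Z_0 + jZ_L·tanβl)
     = 50·(88.9 − j99.9)/(2.5 − j69.5)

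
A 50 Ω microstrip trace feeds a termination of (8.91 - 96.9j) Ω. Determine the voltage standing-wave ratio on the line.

VSWR ≈ 26.8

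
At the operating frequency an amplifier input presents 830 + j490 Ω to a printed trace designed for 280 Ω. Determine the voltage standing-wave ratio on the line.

VSWR ≈ 4.09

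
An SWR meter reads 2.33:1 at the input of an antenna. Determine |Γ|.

|Γ| = (S − 1)/(S + 1) = (2.33 − 1)/(2.33 + 1) = 1.33/3.33

|Γ| ≈ 0.399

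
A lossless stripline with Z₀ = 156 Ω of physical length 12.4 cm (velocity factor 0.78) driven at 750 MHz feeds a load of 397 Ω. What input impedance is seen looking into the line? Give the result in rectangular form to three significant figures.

λ = v/f = 0.78·c / 750 MHz = 0.312 m
βl = 2π·l/λ = 2π × 0.397 = 143°
tan(βl) = tan(143°) = -0.751
Z_in = Z_0·(Z_L + jZ_0·tanβl)/(Z_0 + jZ_L·tanβl)
     = 156·(397 − j117)/(156 − j298)

Z_in ≈ 133 + j138 Ω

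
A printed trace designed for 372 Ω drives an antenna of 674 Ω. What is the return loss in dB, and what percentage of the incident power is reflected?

Γ = (674 − 372)/(674 + 372) = 0.289
RL = −20·log₁₀(0.289) = 10.8 dB
P_refl/P_inc = |Γ|² = 0.0834

RL ≈ 10.8 dB; 8.34% of incident power reflected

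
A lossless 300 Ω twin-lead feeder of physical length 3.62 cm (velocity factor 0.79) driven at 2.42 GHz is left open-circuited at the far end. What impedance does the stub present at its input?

Z_in ≈ +j280 Ω

λ = v/f = 0.79·c / 2.42 GHz = 0.0979 m
βl = 2π·l/λ = 2π × 0.37 = 133°
tan(βl) = -1.07
For an open-circuited stub, Z_in = −jZ_0·cot(βl) = −jZ_0/tan(βl)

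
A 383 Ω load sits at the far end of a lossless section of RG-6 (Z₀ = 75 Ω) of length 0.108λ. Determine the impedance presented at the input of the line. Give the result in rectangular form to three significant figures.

βl = 2π × 0.108 = 38.9°
tan(βl) = tan(38.9°) = 0.806
Z_in = Z_0·(Z_L + jZ_0·tanβl)/(Z_0 + jZ_L·tanβl)
     = 75·(383 + j60.5)/(75 + j309)

Z_in ≈ 35.2 − j84.5 Ω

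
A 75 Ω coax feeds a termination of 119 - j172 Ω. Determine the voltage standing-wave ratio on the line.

Γ = (Z_L − Z_0)/(Z_L + Z_0) = (44 − j172)/(194 − j172)
|Γ| = 178/259 = 0.685
VSWR = (1 + |Γ|)/(1 − |Γ|) = 1.68/0.315

VSWR ≈ 5.34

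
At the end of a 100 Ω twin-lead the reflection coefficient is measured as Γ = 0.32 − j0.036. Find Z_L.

Z_L = Z_0·(1 + Γ)/(1 − Γ) = 100·(1.32 − j0.036)/(0.68 + j0.036)

Z_L ≈ 193 − j15.5 Ω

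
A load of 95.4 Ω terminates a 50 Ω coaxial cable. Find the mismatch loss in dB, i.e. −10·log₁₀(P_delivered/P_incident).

mismatch loss ≈ 0.446 dB

Γ = (95.4 − 50)/(95.4 + 50) = 0.312
|Γ|² = 0.0975, so P_del/P_inc = 1 − |Γ|² = 0.903
ML = −10·log₁₀(1 − |Γ|²)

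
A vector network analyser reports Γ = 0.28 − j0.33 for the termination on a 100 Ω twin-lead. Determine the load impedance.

Z_L ≈ 130 − j105 Ω

Z_L = Z_0·(1 + Γ)/(1 − Γ) = 100·(1.28 − j0.33)/(0.72 + j0.33)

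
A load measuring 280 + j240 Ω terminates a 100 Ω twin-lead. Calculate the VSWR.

VSWR ≈ 5.01

Γ = (Z_L − Z_0)/(Z_L + Z_0) = (180 + j240)/(380 + j240)
|Γ| = 300/449 = 0.667
VSWR = (1 + |Γ|)/(1 − |Γ|) = 1.67/0.333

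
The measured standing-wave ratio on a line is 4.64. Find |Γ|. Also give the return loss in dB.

|Γ| = (S − 1)/(S + 1) = (4.64 − 1)/(4.64 + 1) = 3.64/5.64
RL = −20·log₁₀|Γ| = −20·log₁₀(0.645)

|Γ| ≈ 0.645; return loss ≈ 3.8 dB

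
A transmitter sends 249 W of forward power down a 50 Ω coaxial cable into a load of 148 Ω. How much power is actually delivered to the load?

Γ = (148 − 50)/(148 + 50) = 0.495
|Γ|² = 0.245
P_refl = |Γ|²·P_inc = 61 W, P_del = (1 − |Γ|²)·P_inc = 188 W

P_delivered ≈ 188 W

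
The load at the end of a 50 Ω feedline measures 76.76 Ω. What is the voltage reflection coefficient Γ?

Γ = (Z_L − Z_0)/(Z_L + Z_0) = (76.76 − 50)/(76.76 + 50) = 26.76/126.8

Γ = 0.211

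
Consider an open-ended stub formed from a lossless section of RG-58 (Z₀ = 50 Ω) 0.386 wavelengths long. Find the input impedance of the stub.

βl = 2π × 0.386 = 139°
tan(βl) = -0.871
For an open-ended stub, Z_in = −jZ_0·cot(βl) = −jZ_0/tan(βl)

Z_in ≈ +j57.4 Ω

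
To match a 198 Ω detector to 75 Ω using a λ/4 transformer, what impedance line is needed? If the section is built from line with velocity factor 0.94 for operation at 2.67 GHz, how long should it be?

Z_qwt = √(Z_0·R_L) = √(75 × 198) = √14850
λ = 0.94·c/f = 0.106 m, so l = λ/4 = 0.0264 m

Z_qwt ≈ 122 Ω; length ≈ 2.64 cm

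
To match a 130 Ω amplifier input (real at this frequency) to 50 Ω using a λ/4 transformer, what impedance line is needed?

Z_qwt = √(Z_0·R_L) = √(50 × 130) = √6500

Z_qwt ≈ 80.6 Ω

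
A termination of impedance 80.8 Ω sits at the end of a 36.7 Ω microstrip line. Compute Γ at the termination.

Γ = (Z_L − Z_0)/(Z_L + Z_0) = (80.8 − 36.7)/(80.8 + 36.7) = 44.1/117.5

Γ = 0.375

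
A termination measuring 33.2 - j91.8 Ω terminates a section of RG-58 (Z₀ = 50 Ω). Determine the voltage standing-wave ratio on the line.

Γ = (Z_L − Z_0)/(Z_L + Z_0) = (-16.8 − j91.8)/(83.2 − j91.8)
|Γ| = 93.3/124 = 0.753
VSWR = (1 + |Γ|)/(1 − |Γ|) = 1.75/0.247

VSWR ≈ 7.11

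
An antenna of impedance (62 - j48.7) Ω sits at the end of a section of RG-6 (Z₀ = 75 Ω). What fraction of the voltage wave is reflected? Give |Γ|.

|Γ| ≈ 0.347

Γ = (Z_L − Z_0)/(Z_L + Z_0) = (-13 − j48.7)/(137 − j48.7)
|Γ| = 50.4/145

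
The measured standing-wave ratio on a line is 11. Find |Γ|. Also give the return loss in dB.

|Γ| ≈ 0.833; return loss ≈ 1.58 dB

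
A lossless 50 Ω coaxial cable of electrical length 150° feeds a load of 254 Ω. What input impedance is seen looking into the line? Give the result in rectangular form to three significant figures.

tan(βl) = tan(150°) = -0.577
Z_in = Z_0·(Z_L + jZ_0·tanβl)/(Z_0 + jZ_L·tanβl)
     = 50·(254 − j28.9)/(50 − j147)

Z_in ≈ 35.3 + j74.6 Ω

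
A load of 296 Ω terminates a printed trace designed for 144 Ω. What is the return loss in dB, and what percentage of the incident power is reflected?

RL ≈ 9.23 dB; 11.9% of incident power reflected

Γ = (296 − 144)/(296 + 144) = 0.345
RL = −20·log₁₀(0.345) = 9.23 dB
P_refl/P_inc = |Γ|² = 0.119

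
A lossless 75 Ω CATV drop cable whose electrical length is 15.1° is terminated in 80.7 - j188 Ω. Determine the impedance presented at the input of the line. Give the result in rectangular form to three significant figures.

Z_in ≈ 29.9 − j105 Ω

tan(βl) = tan(15.1°) = 0.27
Z_in = Z_0·(Z_L + jZ_0·tanβl)/(Z_0 + jZ_L·tanβl)
     = 75·(80.7 − j168)/(126 + j21.8)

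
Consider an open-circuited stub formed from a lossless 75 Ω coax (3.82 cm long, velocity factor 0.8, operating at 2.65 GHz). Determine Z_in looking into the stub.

Z_in ≈ +j140 Ω

λ = v/f = 0.8·c / 2.65 GHz = 0.0906 m
βl = 2π·l/λ = 2π × 0.422 = 152°
tan(βl) = -0.535
For an open-circuited stub, Z_in = −jZ_0·cot(βl) = −jZ_0/tan(βl)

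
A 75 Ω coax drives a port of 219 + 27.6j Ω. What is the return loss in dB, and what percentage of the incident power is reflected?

Γ = (144 + j27.6)/(294 + j27.6), |Γ| = 0.497
RL = −20·log₁₀(0.497) = 6.08 dB
P_refl/P_inc = |Γ|² = 0.247

RL ≈ 6.08 dB; 24.7% of incident power reflected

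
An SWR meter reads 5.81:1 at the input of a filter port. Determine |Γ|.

|Γ| = (S − 1)/(S + 1) = (5.81 − 1)/(5.81 + 1) = 4.81/6.81

|Γ| ≈ 0.706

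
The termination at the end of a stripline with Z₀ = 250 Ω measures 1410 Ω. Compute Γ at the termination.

Γ = (Z_L − Z_0)/(Z_L + Z_0) = (1410 − 250)/(1410 + 250) = 1160/1660

Γ = 0.699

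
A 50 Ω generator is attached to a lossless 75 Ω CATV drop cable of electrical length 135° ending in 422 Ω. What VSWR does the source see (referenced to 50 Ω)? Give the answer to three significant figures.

VSWR ≈ 6.12

tan(βl) = -1
Z_in = Z_0·(Z_L + jZ_0·tanβl)/(Z_0 + jZ_L·tanβl) = 25.8 + j70.4 Ω
Γ_s = (Z_in − Z_s)/(Z_in + Z_s) = (-24.2 + j70.4)/(75.8 + j70.4), |Γ_s| = 0.719
VSWR = (1 + |Γ_s|)/(1 − |Γ_s|)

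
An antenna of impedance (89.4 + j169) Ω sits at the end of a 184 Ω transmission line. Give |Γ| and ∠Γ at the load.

Γ ≈ 0.603 ∠ 87.5°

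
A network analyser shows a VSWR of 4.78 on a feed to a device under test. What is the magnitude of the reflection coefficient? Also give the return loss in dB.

|Γ| ≈ 0.654; return loss ≈ 3.69 dB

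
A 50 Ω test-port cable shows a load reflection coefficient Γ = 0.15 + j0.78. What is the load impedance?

Z_L = Z_0·(1 + Γ)/(1 − Γ) = 50·(1.15 + j0.78)/(0.85 − j0.78)

Z_L ≈ 13.9 + j58.6 Ω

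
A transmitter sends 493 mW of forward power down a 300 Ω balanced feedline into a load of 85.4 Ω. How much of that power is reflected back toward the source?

P_reflected ≈ 153 mW

Γ = (85.4 − 300)/(85.4 + 300) = -0.557
|Γ|² = 0.31
P_refl = |Γ|²·P_inc = 153 mW, P_del = (1 − |Γ|²)·P_inc = 340 mW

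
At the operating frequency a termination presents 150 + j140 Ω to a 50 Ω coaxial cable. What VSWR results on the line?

Γ = (Z_L − Z_0)/(Z_L + Z_0) = (100 + j140)/(200 + j140)
|Γ| = 172/244 = 0.705
VSWR = (1 + |Γ|)/(1 − |Γ|) = 1.7/0.295

VSWR ≈ 5.77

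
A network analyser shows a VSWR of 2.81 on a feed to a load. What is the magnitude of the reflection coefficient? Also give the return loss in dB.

|Γ| = (S − 1)/(S + 1) = (2.81 − 1)/(2.81 + 1) = 1.81/3.81
RL = −20·log₁₀|Γ| = −20·log₁₀(0.475)

|Γ| ≈ 0.475; return loss ≈ 6.46 dB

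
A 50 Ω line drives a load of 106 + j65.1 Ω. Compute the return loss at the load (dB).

Γ = (56 + j65.1)/(156 + j65.1), |Γ| = 0.508
RL = −20·log₁₀|Γ| = −20·log₁₀(0.508)

RL ≈ 5.88 dB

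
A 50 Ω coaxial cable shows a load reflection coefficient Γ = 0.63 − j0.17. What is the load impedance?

Z_L ≈ 173 − j103 Ω

Z_L = Z_0·(1 + Γ)/(1 − Γ) = 50·(1.63 − j0.17)/(0.37 + j0.17)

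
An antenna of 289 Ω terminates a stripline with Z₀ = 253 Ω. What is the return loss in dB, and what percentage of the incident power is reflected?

RL ≈ 23.6 dB; 0.441% of incident power reflected

Γ = (289 − 253)/(289 + 253) = 0.0664
RL = −20·log₁₀(0.0664) = 23.6 dB
P_refl/P_inc = |Γ|² = 0.00441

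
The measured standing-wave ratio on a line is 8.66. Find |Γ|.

|Γ| ≈ 0.793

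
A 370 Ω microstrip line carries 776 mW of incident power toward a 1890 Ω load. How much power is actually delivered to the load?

Γ = (1890 − 370)/(1890 + 370) = 0.673
|Γ|² = 0.452
P_refl = |Γ|²·P_inc = 351 mW, P_del = (1 − |Γ|²)·P_inc = 425 mW

P_delivered ≈ 425 mW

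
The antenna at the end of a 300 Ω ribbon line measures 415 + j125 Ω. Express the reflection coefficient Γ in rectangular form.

Γ ≈ 0.186 + j0.142

Γ = (Z_L − Z_0)/(Z_L + Z_0) = (115 + j125)/(715 + j125)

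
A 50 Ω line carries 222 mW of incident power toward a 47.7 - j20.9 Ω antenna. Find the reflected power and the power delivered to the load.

P_reflected ≈ 9.83 mW; P_delivered ≈ 212 mW

|Γ| = |(-2.3 − j20.9)/(97.7 − j20.9)| = 0.21
|Γ|² = 0.0443
P_refl = |Γ|²·P_inc = 9.83 mW, P_del = (1 − |Γ|²)·P_inc = 212 mW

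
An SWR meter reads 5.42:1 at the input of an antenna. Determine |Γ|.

|Γ| ≈ 0.688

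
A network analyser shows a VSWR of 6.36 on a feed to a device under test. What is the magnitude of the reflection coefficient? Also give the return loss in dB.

|Γ| = (S − 1)/(S + 1) = (6.36 − 1)/(6.36 + 1) = 5.36/7.36
RL = −20·log₁₀|Γ| = −20·log₁₀(0.728)

|Γ| ≈ 0.728; return loss ≈ 2.75 dB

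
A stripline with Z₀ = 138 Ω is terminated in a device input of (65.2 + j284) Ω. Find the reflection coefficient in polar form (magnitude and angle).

Γ = (Z_L − Z_0)/(Z_L + Z_0) = (-72.8 + j284)/(203.2 + j284)
|Γ| = 293/349 = 0.84

Γ ≈ 0.84 ∠ 50°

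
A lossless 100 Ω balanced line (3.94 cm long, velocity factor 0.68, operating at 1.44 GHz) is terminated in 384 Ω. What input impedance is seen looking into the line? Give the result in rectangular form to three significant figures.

λ = v/f = 0.68·c / 1.44 GHz = 0.142 m
βl = 2π·l/λ = 2π × 0.278 = 100°
tan(βl) = tan(100°) = -5.6
Z_in = Z_0·(Z_L + jZ_0·tanβl)/(Z_0 + jZ_L·tanβl)
     = 100·(384 − j560)/(100 − j2150)

Z_in ≈ 26.8 + j16.6 Ω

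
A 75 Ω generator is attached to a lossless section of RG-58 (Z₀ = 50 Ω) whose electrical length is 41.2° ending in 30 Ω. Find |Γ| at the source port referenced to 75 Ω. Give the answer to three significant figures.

|Γ| ≈ 0.338

tan(βl) = 0.875
Z_in = Z_0·(Z_L + jZ_0·tanβl)/(Z_0 + jZ_L·tanβl) = 41.5 + j22 Ω
Γ_s = (Z_in − Z_s)/(Z_in + Z_s) = (-33.5 + j22)/(117 + j22), |Γ_s| = 0.338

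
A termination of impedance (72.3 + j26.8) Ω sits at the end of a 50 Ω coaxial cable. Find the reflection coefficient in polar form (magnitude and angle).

Γ ≈ 0.278 ∠ 37.9°

Γ = (Z_L − Z_0)/(Z_L + Z_0) = (22.3 + j26.8)/(122.3 + j26.8)
|Γ| = 34.9/125 = 0.278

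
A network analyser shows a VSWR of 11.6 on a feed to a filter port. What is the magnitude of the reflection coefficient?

|Γ| ≈ 0.841

|Γ| = (S − 1)/(S + 1) = (11.6 − 1)/(11.6 + 1) = 10.6/12.6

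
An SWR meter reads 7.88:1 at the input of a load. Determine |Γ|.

|Γ| ≈ 0.775

|Γ| = (S − 1)/(S + 1) = (7.88 − 1)/(7.88 + 1) = 6.88/8.88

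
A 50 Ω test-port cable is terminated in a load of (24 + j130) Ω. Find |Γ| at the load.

Γ = (Z_L − Z_0)/(Z_L + Z_0) = (-26 + j130)/(74 + j130)
|Γ| = 133/150

|Γ| ≈ 0.886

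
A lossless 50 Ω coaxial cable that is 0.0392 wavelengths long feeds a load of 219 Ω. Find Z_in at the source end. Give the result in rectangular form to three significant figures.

βl = 2π × 0.0392 = 14.1°
tan(βl) = tan(14.1°) = 0.251
Z_in = Z_0·(Z_L + jZ_0·tanβl)/(Z_0 + jZ_L·tanβl)
     = 50·(219 + j12.6)/(50 + j55.1)

Z_in ≈ 105 − j103 Ω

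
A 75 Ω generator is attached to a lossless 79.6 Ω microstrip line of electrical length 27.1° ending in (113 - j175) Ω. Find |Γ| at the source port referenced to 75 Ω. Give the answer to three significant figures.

tan(βl) = 0.512
Z_in = Z_0·(Z_L + jZ_0·tanβl)/(Z_0 + jZ_L·tanβl) = 28.3 − j72.8 Ω
Γ_s = (Z_in − Z_s)/(Z_in + Z_s) = (-46.7 − j72.8)/(103 − j72.8), |Γ_s| = 0.685

|Γ| ≈ 0.685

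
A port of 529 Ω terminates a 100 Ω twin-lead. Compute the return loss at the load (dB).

Γ = (529 − 100)/(529 + 100) = 0.682
RL = −20·log₁₀|Γ| = −20·log₁₀(0.682)

RL ≈ 3.32 dB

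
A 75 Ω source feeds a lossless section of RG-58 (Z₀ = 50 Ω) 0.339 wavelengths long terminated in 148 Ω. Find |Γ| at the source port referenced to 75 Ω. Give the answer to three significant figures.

|Γ| ≈ 0.582

βl = 2π × 0.339 = 122°
tan(βl) = -1.6
Z_in = Z_0·(Z_L + jZ_0·tanβl)/(Z_0 + jZ_L·tanβl) = 22.5 + j26.5 Ω
Γ_s = (Z_in − Z_s)/(Z_in + Z_s) = (-52.5 + j26.5)/(97.5 + j26.5), |Γ_s| = 0.582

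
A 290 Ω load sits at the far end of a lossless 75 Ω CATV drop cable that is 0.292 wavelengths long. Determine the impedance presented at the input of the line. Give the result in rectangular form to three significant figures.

Z_in ≈ 20.7 + j18.8 Ω

βl = 2π × 0.292 = 105°
tan(βl) = tan(105°) = -3.7
Z_in = Z_0·(Z_L + jZ_0·tanβl)/(Z_0 + jZ_L·tanβl)
     = 75·(290 − j278)/(75 − j1070)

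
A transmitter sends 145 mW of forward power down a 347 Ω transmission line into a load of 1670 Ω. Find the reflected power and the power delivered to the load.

Γ = (1670 − 347)/(1670 + 347) = 0.656
|Γ|² = 0.43
P_refl = |Γ|²·P_inc = 62.4 mW, P_del = (1 − |Γ|²)·P_inc = 82.6 mW

P_reflected ≈ 62.4 mW; P_delivered ≈ 82.6 mW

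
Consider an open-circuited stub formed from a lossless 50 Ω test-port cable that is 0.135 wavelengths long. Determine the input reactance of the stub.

X_in ≈ -44.1 Ω (capacitive)

βl = 2π × 0.135 = 48.6°
tan(βl) = 1.13
For an open-circuited stub, Z_in = −jZ_0·cot(βl) = −jZ_0/tan(βl)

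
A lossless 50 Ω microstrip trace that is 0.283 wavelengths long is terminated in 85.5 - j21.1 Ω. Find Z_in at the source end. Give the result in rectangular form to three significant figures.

Z_in ≈ 30.1 + j14.2 Ω

βl = 2π × 0.283 = 102°
tan(βl) = tan(102°) = -4.75
Z_in = Z_0·(Z_L + jZ_0·tanβl)/(Z_0 + jZ_L·tanβl)
     = 50·(85.5 − j259)/(-50.3 − j406)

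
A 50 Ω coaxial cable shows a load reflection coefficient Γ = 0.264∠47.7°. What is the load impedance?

Z_L = Z_0·(1 + Γ)/(1 − Γ) = 50·(1.18 + j0.195)/(0.822 − j0.195)

Z_L ≈ 65.1 + j27.3 Ω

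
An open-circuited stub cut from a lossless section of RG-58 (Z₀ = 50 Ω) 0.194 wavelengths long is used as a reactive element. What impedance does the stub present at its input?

Z_in ≈ −j18.4 Ω

βl = 2π × 0.194 = 69.8°
tan(βl) = 2.72
For an open-circuited stub, Z_in = −jZ_0·cot(βl) = −jZ_0/tan(βl)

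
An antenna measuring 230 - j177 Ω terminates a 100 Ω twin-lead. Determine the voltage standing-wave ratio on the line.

VSWR ≈ 3.84

Γ = (Z_L − Z_0)/(Z_L + Z_0) = (130 − j177)/(330 − j177)
|Γ| = 220/374 = 0.586
VSWR = (1 + |Γ|)/(1 − |Γ|) = 1.59/0.414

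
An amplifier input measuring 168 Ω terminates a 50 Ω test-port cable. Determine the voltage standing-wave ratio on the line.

VSWR ≈ 3.36

Γ = (168 − 50)/(168 + 50) = 0.541
VSWR = (1 + 0.541)/(1 − 0.541)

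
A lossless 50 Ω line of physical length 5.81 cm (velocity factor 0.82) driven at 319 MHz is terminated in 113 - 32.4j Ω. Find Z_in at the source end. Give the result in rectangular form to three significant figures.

Z_in ≈ 45.8 − j44.9 Ω

λ = v/f = 0.82·c / 319 MHz = 0.771 m
βl = 2π·l/λ = 2π × 0.0753 = 27.1°
tan(βl) = tan(27.1°) = 0.512
Z_in = Z_0·(Z_L + jZ_0·tanβl)/(Z_0 + jZ_L·tanβl)
     = 50·(113 − j6.79)/(66.6 + j57.9)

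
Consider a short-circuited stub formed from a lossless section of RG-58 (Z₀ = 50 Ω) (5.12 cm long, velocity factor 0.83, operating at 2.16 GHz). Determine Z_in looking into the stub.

λ = v/f = 0.83·c / 2.16 GHz = 0.115 m
βl = 2π·l/λ = 2π × 0.444 = 160°
tan(βl) = -0.366
For a short-circuited stub, Z_in = jZ_0·tan(βl)

Z_in ≈ −j18.3 Ω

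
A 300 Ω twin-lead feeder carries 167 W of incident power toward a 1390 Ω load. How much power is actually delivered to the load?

P_delivered ≈ 97.5 W

Γ = (1390 − 300)/(1390 + 300) = 0.645
|Γ|² = 0.416
P_refl = |Γ|²·P_inc = 69.5 W, P_del = (1 − |Γ|²)·P_inc = 97.5 W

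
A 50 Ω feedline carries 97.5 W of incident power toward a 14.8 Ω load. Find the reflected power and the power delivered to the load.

P_reflected ≈ 28.8 W; P_delivered ≈ 68.7 W

Γ = (14.8 − 50)/(14.8 + 50) = -0.543
|Γ|² = 0.295
P_refl = |Γ|²·P_inc = 28.8 W, P_del = (1 − |Γ|²)·P_inc = 68.7 W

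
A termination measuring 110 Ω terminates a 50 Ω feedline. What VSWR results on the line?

VSWR ≈ 2.2

Γ = (110 − 50)/(110 + 50) = 0.375
VSWR = (1 + 0.375)/(1 − 0.375)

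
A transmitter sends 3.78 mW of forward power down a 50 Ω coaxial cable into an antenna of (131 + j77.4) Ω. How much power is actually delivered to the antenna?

P_delivered ≈ 2.56 mW

|Γ| = |(81 + j77.4)/(181 + j77.4)| = 0.569
|Γ|² = 0.324
P_refl = |Γ|²·P_inc = 1.22 mW, P_del = (1 − |Γ|²)·P_inc = 2.56 mW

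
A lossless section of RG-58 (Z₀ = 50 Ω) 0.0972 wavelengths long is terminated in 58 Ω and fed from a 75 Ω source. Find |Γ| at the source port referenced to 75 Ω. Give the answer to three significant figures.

|Γ| ≈ 0.189

βl = 2π × 0.0972 = 35°
tan(βl) = 0.7
Z_in = Z_0·(Z_L + jZ_0·tanβl)/(Z_0 + jZ_L·tanβl) = 52.1 − j7.29 Ω
Γ_s = (Z_in − Z_s)/(Z_in + Z_s) = (-22.9 − j7.29)/(127 − j7.29), |Γ_s| = 0.189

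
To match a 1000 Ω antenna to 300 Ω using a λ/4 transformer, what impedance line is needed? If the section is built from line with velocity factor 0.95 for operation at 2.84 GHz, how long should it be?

Z_qwt ≈ 548 Ω; length ≈ 2.51 cm

Z_qwt = √(Z_0·R_L) = √(300 × 1000) = √300000
λ = 0.95·c/f = 0.1 m, so l = λ/4 = 0.0251 m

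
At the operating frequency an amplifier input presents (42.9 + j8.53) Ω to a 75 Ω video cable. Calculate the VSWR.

VSWR ≈ 1.78

Γ = (Z_L − Z_0)/(Z_L + Z_0) = (-32.1 + j8.53)/(117.9 + j8.53)
|Γ| = 33.2/118 = 0.281
VSWR = (1 + |Γ|)/(1 − |Γ|) = 1.28/0.719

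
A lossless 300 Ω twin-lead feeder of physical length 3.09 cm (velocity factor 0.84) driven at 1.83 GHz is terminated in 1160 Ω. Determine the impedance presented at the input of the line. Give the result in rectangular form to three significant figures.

Z_in ≈ 79.5 − j45.4 Ω

λ = v/f = 0.84·c / 1.83 GHz = 0.138 m
βl = 2π·l/λ = 2π × 0.224 = 80.8°
tan(βl) = tan(80.8°) = 6.16
Z_in = Z_0·(Z_L + jZ_0·tanβl)/(Z_0 + jZ_L·tanβl)
     = 300·(1160 + j1850)/(300 + j7150)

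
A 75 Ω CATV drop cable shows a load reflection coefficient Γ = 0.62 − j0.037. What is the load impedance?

Z_L = Z_0·(1 + Γ)/(1 − Γ) = 75·(1.62 − j0.037)/(0.38 + j0.037)

Z_L ≈ 316 − j38.1 Ω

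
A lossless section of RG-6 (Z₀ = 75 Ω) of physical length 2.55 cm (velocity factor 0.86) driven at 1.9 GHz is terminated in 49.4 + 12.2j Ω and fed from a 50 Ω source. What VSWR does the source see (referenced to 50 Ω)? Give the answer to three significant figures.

VSWR ≈ 2.37

λ = v/f = 0.86·c / 1.9 GHz = 0.136 m
βl = 2π·l/λ = 2π × 0.188 = 67.6°
tan(βl) = 2.43
Z_in = Z_0·(Z_L + jZ_0·tanβl)/(Z_0 + jZ_L·tanβl) = 116 + j13.2 Ω
Γ_s = (Z_in − Z_s)/(Z_in + Z_s) = (66.5 + j13.2)/(166 + j13.2), |Γ_s| = 0.406
VSWR = (1 + |Γ_s|)/(1 − |Γ_s|)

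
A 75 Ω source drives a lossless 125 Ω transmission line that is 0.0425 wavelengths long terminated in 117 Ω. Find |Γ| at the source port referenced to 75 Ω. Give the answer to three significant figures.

βl = 2π × 0.0425 = 15.3°
tan(βl) = 0.274
Z_in = Z_0·(Z_L + jZ_0·tanβl)/(Z_0 + jZ_L·tanβl) = 118 + j3.98 Ω
Γ_s = (Z_in − Z_s)/(Z_in + Z_s) = (43 + j3.98)/(193 + j3.98), |Γ_s| = 0.224

|Γ| ≈ 0.224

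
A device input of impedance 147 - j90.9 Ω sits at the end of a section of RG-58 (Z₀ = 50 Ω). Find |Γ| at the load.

|Γ| ≈ 0.613

Γ = (Z_L − Z_0)/(Z_L + Z_0) = (97 − j90.9)/(197 − j90.9)
|Γ| = 133/217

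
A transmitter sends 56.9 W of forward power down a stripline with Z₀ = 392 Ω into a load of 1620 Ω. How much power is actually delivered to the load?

P_delivered ≈ 35.7 W

Γ = (1620 − 392)/(1620 + 392) = 0.61
|Γ|² = 0.373
P_refl = |Γ|²·P_inc = 21.2 W, P_del = (1 − |Γ|²)·P_inc = 35.7 W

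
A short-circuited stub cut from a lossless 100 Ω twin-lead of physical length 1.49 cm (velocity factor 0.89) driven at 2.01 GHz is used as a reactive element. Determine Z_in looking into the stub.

λ = v/f = 0.89·c / 2.01 GHz = 0.133 m
βl = 2π·l/λ = 2π × 0.112 = 40.4°
tan(βl) = 0.85
For a short-circuited stub, Z_in = jZ_0·tan(βl)

Z_in ≈ +j85 Ω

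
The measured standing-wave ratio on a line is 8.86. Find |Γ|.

|Γ| = (S − 1)/(S + 1) = (8.86 − 1)/(8.86 + 1) = 7.86/9.86

|Γ| ≈ 0.797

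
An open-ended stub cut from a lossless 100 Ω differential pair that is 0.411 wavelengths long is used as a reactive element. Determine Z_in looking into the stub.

Z_in ≈ +j160 Ω

βl = 2π × 0.411 = 148°
tan(βl) = -0.626
For an open-ended stub, Z_in = −jZ_0·cot(βl) = −jZ_0/tan(βl)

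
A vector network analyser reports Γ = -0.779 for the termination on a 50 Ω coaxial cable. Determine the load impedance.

Z_L ≈ 6.21 Ω

Z_L = Z_0·(1 + Γ)/(1 − Γ) = 50·(0.221)/(1.78)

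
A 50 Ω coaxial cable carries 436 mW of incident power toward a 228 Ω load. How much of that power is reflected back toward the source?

Γ = (228 − 50)/(228 + 50) = 0.64
|Γ|² = 0.41
P_refl = |Γ|²·P_inc = 179 mW, P_del = (1 − |Γ|²)·P_inc = 257 mW

P_reflected ≈ 179 mW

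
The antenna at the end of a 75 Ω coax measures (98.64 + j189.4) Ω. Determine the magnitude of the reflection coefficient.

Γ = (Z_L − Z_0)/(Z_L + Z_0) = (23.64 + j189.4)/(173.6 + j189.4)
|Γ| = 191/257

|Γ| ≈ 0.743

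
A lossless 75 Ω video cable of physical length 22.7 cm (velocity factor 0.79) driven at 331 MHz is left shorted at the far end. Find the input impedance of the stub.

λ = v/f = 0.79·c / 331 MHz = 0.716 m
βl = 2π·l/λ = 2π × 0.317 = 114°
tan(βl) = -2.23
For a shorted stub, Z_in = jZ_0·tan(βl)

Z_in ≈ −j167 Ω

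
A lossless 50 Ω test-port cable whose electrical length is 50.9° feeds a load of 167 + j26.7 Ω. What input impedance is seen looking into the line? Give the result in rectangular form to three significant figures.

Z_in ≈ 24.7 − j38.6 Ω

tan(βl) = tan(50.9°) = 1.23
Z_in = Z_0·(Z_L + jZ_0·tanβl)/(Z_0 + jZ_L·tanβl)
     = 50·(167 + j88.2)/(17.1 + j205)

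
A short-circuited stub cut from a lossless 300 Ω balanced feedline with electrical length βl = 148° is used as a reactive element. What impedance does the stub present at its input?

Z_in ≈ −j187 Ω

tan(βl) = -0.625
For a short-circuited stub, Z_in = jZ_0·tan(βl)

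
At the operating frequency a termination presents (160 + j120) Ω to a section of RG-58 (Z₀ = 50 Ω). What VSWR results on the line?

VSWR ≈ 5.12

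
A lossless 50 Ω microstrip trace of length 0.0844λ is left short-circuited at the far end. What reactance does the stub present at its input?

βl = 2π × 0.0844 = 30.4°
tan(βl) = 0.586
For a short-circuited stub, Z_in = jZ_0·tan(βl)

X_in ≈ 29.3 Ω (inductive)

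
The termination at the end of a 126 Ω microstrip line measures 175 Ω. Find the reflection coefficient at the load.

Γ = (Z_L − Z_0)/(Z_L + Z_0) = (175 − 126)/(175 + 126) = 49/301

Γ = 0.163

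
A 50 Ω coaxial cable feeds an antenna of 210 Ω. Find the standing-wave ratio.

Γ = (210 − 50)/(210 + 50) = 0.615
VSWR = (1 + 0.615)/(1 − 0.615)

VSWR ≈ 4.2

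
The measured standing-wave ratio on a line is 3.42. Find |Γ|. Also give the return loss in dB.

|Γ| ≈ 0.548; return loss ≈ 5.23 dB

|Γ| = (S − 1)/(S + 1) = (3.42 − 1)/(3.42 + 1) = 2.42/4.42
RL = −20·log₁₀|Γ| = −20·log₁₀(0.548)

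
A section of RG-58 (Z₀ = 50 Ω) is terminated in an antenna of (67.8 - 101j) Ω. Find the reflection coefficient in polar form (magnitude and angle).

Γ ≈ 0.661 ∠ -39.4°

Γ = (Z_L − Z_0)/(Z_L + Z_0) = (17.8 − j101)/(117.8 − j101)
|Γ| = 103/155 = 0.661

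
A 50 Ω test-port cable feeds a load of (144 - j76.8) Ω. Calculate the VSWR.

Γ = (Z_L − Z_0)/(Z_L + Z_0) = (94 − j76.8)/(194 − j76.8)
|Γ| = 121/209 = 0.582
VSWR = (1 + |Γ|)/(1 − |Γ|) = 1.58/0.418

VSWR ≈ 3.78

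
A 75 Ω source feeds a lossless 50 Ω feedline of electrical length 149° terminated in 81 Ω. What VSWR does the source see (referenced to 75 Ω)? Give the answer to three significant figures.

tan(βl) = -0.601
Z_in = Z_0·(Z_L + jZ_0·tanβl)/(Z_0 + jZ_L·tanβl) = 56.6 + j25.1 Ω
Γ_s = (Z_in − Z_s)/(Z_in + Z_s) = (-18.4 + j25.1)/(132 + j25.1), |Γ_s| = 0.232
VSWR = (1 + |Γ_s|)/(1 − |Γ_s|)

VSWR ≈ 1.6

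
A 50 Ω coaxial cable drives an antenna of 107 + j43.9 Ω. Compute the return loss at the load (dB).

Γ = (57 + j43.9)/(157 + j43.9), |Γ| = 0.441
RL = −20·log₁₀|Γ| = −20·log₁₀(0.441)

RL ≈ 7.1 dB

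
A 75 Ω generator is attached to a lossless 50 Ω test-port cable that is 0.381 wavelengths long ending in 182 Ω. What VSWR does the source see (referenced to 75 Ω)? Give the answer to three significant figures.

βl = 2π × 0.381 = 137°
tan(βl) = -0.927
Z_in = Z_0·(Z_L + jZ_0·tanβl)/(Z_0 + jZ_L·tanβl) = 27.3 + j45.8 Ω
Γ_s = (Z_in − Z_s)/(Z_in + Z_s) = (-47.7 + j45.8)/(102 + j45.8), |Γ_s| = 0.59
VSWR = (1 + |Γ_s|)/(1 − |Γ_s|)

VSWR ≈ 3.88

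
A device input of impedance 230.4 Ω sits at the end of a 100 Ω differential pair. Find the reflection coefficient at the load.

Γ = (Z_L − Z_0)/(Z_L + Z_0) = (230.4 − 100)/(230.4 + 100) = 130.4/330.4

Γ = 0.395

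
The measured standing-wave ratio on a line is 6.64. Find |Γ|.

|Γ| = (S − 1)/(S + 1) = (6.64 − 1)/(6.64 + 1) = 5.64/7.64

|Γ| ≈ 0.738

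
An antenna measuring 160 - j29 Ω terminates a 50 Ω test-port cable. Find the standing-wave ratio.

Γ = (Z_L − Z_0)/(Z_L + Z_0) = (110 − j29)/(210 − j29)
|Γ| = 114/212 = 0.537
VSWR = (1 + |Γ|)/(1 − |Γ|) = 1.54/0.463

VSWR ≈ 3.32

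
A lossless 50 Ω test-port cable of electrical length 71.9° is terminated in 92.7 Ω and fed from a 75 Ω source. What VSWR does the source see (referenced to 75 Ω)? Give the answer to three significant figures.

tan(βl) = 3.06
Z_in = Z_0·(Z_L + jZ_0·tanβl)/(Z_0 + jZ_L·tanβl) = 29 − j11.2 Ω
Γ_s = (Z_in − Z_s)/(Z_in + Z_s) = (-46 − j11.2)/(104 − j11.2), |Γ_s| = 0.453
VSWR = (1 + |Γ_s|)/(1 − |Γ_s|)

VSWR ≈ 2.66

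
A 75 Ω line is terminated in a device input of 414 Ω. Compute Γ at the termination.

Γ = 0.693

Γ = (Z_L − Z_0)/(Z_L + Z_0) = (414 − 75)/(414 + 75) = 339/489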